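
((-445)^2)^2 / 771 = 39213900625 / 771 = 50861090.30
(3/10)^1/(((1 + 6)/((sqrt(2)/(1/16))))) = 24 *sqrt(2)/35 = 0.97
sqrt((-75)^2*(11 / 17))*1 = 75*sqrt(187) / 17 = 60.33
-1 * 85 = -85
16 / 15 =1.07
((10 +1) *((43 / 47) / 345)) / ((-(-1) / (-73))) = -34529 / 16215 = -2.13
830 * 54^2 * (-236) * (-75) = 42838956000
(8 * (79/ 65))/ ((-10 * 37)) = -316/ 12025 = -0.03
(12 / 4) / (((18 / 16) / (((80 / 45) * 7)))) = 896 / 27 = 33.19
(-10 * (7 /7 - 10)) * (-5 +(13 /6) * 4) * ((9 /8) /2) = 1485 /8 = 185.62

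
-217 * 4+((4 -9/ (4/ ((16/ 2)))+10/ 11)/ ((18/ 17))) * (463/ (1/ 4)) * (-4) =997940/ 11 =90721.82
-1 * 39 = -39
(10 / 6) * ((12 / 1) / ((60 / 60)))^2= 240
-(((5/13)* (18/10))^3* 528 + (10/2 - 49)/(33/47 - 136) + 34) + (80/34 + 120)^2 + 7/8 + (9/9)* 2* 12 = 477579263919621/32300311576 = 14785.59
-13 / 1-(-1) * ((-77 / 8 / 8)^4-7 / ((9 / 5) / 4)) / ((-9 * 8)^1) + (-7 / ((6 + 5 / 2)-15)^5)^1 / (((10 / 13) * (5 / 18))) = -12.81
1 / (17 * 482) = 1 / 8194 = 0.00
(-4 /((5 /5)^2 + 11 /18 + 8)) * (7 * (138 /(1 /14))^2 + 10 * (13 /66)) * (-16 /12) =27591558688 /1903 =14498979.87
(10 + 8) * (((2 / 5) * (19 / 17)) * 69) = 47196 / 85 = 555.25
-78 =-78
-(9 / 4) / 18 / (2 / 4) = -0.25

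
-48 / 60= -4 / 5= -0.80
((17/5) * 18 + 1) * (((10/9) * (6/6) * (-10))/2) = -3110/9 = -345.56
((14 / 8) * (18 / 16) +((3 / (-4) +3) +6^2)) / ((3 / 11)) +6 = 4911 / 32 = 153.47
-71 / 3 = -23.67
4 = 4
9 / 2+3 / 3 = 11 / 2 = 5.50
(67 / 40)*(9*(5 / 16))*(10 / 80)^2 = 603 / 8192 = 0.07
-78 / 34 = -39 / 17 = -2.29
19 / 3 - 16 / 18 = 49 / 9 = 5.44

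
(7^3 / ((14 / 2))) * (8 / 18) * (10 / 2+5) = 217.78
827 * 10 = 8270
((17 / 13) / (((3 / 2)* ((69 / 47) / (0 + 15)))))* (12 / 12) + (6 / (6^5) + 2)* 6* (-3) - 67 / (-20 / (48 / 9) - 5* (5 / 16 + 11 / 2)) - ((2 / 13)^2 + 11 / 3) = -1408303289 / 48976200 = -28.75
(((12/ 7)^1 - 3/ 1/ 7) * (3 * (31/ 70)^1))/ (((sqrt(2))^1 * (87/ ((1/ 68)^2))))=279 * sqrt(2)/ 131414080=0.00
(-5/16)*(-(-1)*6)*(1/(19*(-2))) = 15/304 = 0.05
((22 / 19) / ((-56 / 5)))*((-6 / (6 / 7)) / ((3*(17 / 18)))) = 165 / 646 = 0.26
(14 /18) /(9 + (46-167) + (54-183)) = -7 /2169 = -0.00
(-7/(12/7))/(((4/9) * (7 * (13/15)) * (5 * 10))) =-63/2080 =-0.03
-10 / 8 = -5 / 4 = -1.25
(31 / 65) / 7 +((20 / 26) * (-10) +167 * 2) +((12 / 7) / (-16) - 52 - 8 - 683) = -758451 / 1820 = -416.73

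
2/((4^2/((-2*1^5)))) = -1/4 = -0.25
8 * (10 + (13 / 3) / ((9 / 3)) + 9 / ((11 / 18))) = 20728 / 99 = 209.37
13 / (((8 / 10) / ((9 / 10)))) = 117 / 8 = 14.62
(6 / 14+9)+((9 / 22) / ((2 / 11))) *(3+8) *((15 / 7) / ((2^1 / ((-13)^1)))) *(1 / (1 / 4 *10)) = -3597 / 28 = -128.46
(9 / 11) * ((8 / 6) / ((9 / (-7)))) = -28 / 33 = -0.85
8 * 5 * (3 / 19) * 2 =240 / 19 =12.63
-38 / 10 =-19 / 5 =-3.80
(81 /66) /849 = 9 /6226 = 0.00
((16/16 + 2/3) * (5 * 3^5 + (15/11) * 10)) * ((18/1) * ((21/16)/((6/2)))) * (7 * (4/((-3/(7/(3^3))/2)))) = -78041.16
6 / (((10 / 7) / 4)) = 84 / 5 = 16.80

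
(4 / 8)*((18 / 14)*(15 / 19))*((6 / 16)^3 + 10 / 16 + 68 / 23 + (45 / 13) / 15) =11411145 / 5817344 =1.96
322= 322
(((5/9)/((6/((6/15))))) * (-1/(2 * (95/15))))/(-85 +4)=1/27702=0.00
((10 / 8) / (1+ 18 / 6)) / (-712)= -5 / 11392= -0.00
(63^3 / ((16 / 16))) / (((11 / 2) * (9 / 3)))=166698 / 11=15154.36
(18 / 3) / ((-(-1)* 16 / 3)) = 9 / 8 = 1.12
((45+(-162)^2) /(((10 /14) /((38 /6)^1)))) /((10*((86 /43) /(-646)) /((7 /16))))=-3293935.02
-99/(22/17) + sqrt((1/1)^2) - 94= -339/2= -169.50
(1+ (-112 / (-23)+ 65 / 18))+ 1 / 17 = 67139 / 7038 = 9.54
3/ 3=1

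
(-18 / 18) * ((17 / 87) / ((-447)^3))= 17 / 7770372201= 0.00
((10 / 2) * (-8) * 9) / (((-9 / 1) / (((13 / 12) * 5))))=650 / 3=216.67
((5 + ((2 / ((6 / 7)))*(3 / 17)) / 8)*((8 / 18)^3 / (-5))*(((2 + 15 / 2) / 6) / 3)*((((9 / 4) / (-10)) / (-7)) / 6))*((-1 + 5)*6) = -4351 / 722925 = -0.01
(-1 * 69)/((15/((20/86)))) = -46/43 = -1.07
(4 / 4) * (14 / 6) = 7 / 3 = 2.33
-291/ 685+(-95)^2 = 6181834/ 685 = 9024.58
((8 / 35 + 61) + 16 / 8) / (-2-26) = -2213 / 980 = -2.26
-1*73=-73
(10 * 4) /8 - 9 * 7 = -58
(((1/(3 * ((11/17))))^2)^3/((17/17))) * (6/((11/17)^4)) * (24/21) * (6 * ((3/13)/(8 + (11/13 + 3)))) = 32255902407184/377467340218353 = 0.09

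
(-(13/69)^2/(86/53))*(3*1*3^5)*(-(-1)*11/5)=-7980687/227470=-35.08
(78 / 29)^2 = 6084 / 841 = 7.23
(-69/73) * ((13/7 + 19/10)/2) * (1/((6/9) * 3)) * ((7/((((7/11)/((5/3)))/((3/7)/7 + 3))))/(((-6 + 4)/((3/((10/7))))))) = 52.32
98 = 98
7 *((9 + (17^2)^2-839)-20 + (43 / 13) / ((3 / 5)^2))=67715074 / 117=578761.32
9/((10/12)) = 54/5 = 10.80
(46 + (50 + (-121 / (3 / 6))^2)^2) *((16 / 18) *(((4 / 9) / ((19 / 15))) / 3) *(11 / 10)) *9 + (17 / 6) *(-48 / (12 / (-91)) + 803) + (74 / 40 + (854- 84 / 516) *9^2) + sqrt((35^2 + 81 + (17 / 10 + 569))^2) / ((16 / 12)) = 208009375209199 / 58824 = 3536131089.51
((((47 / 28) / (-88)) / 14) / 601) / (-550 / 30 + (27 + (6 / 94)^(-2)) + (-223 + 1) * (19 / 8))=423 / 50964674992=0.00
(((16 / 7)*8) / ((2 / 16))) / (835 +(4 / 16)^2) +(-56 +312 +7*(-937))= -6302.82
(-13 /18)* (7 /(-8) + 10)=-949 /144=-6.59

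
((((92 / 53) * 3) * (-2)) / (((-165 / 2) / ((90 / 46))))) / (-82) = -72 / 23903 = -0.00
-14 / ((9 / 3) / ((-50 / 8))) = 175 / 6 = 29.17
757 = 757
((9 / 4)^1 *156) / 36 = 39 / 4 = 9.75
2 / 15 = 0.13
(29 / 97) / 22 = 29 / 2134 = 0.01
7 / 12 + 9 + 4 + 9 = 271 / 12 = 22.58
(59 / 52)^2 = 3481 / 2704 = 1.29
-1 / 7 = -0.14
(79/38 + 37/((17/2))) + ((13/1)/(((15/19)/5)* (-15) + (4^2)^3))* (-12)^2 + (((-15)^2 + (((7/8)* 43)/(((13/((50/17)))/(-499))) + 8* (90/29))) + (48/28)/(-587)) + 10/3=-143251313421649399/35923633972044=-3987.66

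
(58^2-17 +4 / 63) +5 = 211180 / 63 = 3352.06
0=0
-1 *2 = -2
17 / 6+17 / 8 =119 / 24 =4.96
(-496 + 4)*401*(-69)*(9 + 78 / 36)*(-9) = -1368121374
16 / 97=0.16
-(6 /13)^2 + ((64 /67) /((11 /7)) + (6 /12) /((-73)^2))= 524284993 /1327485874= 0.39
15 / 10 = 3 / 2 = 1.50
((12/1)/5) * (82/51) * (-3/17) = -984/1445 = -0.68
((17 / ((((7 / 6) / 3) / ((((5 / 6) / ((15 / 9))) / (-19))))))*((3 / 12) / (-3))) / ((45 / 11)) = 187 / 7980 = 0.02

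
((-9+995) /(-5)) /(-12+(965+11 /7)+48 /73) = -251923 /1220305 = -0.21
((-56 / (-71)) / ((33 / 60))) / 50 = 112 / 3905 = 0.03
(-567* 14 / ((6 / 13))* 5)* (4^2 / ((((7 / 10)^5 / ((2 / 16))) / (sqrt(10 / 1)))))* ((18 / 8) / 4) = -197437500* sqrt(10) / 343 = -1820268.79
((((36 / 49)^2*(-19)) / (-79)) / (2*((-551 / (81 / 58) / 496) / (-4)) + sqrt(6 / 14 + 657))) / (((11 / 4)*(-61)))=63231704054784 / 135026567474011514455 - 158983474692096*sqrt(32214) / 945185972318080601185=-0.00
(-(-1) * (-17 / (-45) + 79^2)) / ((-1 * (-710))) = 140431 / 15975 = 8.79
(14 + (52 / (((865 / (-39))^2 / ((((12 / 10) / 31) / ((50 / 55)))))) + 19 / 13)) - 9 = 48743377968 / 7538366875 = 6.47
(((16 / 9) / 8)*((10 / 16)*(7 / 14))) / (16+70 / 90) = 5 / 1208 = 0.00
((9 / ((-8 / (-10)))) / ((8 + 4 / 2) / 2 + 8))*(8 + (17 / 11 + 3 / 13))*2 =16.92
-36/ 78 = -6/ 13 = -0.46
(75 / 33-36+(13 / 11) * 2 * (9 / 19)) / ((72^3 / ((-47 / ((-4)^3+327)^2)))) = 320305 / 5395792900608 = 0.00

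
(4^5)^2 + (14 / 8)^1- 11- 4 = 4194251 / 4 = 1048562.75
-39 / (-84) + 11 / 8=103 / 56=1.84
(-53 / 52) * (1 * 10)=-265 / 26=-10.19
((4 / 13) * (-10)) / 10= -4 / 13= -0.31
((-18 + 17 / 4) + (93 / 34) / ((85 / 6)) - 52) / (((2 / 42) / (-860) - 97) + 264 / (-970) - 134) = 33189894129 / 117087569989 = 0.28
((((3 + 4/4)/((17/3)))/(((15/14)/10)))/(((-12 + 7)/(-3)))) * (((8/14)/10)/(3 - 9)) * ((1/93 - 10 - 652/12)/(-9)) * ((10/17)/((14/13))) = -414752/2822085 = -0.15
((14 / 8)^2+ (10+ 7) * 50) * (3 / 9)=13649 / 48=284.35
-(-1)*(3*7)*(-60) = -1260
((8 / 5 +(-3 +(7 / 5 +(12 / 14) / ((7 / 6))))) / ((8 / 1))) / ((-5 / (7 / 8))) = -9 / 560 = -0.02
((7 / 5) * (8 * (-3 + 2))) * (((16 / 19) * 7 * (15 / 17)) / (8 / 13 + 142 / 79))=-460096 / 19057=-24.14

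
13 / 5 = 2.60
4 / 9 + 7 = 67 / 9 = 7.44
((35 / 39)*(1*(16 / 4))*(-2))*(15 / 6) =-700 / 39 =-17.95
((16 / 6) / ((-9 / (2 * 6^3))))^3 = -2097152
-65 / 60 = -13 / 12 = -1.08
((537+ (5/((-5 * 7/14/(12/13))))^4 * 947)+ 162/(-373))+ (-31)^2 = 133147514368/10653253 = 12498.30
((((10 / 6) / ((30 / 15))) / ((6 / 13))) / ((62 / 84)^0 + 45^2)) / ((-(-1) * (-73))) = -65 / 5324328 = -0.00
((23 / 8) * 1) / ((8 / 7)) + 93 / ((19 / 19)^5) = 6113 / 64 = 95.52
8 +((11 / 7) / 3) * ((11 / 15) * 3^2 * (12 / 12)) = 11.46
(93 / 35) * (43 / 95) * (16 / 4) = 15996 / 3325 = 4.81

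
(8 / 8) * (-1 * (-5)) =5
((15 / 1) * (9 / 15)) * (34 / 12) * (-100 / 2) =-1275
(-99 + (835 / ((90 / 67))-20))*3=9047 / 6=1507.83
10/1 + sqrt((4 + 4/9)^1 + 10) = sqrt(130)/3 + 10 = 13.80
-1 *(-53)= 53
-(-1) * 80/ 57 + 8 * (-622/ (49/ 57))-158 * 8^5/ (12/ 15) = -18091565344/ 2793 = -6477467.00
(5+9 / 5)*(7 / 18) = 119 / 45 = 2.64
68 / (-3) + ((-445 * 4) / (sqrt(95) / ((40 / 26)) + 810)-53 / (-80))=-304854730709 / 12596349360 + 92560 * sqrt(95) / 52484789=-24.18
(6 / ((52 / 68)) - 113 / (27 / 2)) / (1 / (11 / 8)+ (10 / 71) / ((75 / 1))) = -359260 / 499707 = -0.72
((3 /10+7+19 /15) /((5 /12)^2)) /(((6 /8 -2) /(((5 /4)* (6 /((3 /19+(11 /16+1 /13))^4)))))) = -1003045998367342592 /2451645281953125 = -409.13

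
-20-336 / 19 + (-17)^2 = 251.32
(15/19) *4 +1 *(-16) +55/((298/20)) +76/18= -125576/25479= -4.93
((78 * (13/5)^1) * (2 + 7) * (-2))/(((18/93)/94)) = -8864388/5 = -1772877.60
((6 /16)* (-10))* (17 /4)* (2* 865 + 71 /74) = -32663205 /1184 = -27587.17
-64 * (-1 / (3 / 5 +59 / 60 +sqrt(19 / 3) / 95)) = 6931200 / 171427- 15360 * sqrt(57) / 171427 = 39.76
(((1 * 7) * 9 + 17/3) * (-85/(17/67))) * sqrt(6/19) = -69010 * sqrt(114)/57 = -12926.76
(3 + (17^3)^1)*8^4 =20135936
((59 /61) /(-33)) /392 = -59 /789096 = -0.00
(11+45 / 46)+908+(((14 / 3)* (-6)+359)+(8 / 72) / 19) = 9840241 / 7866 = 1250.98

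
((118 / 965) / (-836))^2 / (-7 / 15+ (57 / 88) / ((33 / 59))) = 20886 / 674966593355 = 0.00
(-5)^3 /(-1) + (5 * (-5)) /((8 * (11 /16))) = 1325 /11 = 120.45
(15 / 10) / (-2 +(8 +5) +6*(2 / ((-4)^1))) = 3 / 16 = 0.19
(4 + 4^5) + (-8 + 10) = 1030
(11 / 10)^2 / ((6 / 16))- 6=-208 / 75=-2.77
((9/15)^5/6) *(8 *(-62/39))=-6696/40625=-0.16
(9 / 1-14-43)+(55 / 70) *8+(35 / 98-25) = -929 / 14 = -66.36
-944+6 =-938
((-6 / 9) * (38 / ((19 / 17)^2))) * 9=-3468 / 19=-182.53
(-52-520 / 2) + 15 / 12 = -1243 / 4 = -310.75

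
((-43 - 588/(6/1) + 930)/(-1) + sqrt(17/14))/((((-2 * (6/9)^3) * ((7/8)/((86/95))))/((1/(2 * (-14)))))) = -916029/18620 + 1161 * sqrt(238)/260680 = -49.13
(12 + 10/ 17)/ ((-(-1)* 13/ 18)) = 3852/ 221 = 17.43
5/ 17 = 0.29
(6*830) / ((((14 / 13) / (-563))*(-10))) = 1822431 / 7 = 260347.29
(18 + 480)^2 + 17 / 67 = 16616285 / 67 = 248004.25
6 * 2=12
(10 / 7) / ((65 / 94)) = 188 / 91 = 2.07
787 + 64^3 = 262931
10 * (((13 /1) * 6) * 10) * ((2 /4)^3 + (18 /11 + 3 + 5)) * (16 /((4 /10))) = 33501000 /11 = 3045545.45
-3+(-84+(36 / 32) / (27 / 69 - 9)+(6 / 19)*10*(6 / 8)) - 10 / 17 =-4852005 / 56848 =-85.35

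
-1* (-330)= 330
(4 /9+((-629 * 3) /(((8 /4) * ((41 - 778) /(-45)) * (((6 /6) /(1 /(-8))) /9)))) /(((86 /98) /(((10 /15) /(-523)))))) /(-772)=-418038031 /921271060512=-0.00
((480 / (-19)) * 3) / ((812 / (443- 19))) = -152640 / 3857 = -39.57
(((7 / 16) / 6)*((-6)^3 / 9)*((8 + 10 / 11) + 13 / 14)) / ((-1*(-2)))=-1515 / 176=-8.61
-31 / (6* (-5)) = 31 / 30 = 1.03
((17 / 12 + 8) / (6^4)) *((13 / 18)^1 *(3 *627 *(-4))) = -307021 / 7776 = -39.48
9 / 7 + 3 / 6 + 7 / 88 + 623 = 384917 / 616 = 624.87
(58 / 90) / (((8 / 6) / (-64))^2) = 7424 / 5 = 1484.80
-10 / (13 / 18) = -180 / 13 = -13.85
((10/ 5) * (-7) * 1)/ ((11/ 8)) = -112/ 11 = -10.18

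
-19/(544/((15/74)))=-285/40256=-0.01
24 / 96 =1 / 4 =0.25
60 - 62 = -2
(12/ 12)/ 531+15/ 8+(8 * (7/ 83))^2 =68247725/ 29264472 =2.33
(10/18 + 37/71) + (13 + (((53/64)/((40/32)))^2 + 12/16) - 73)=-236110649/4089600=-57.73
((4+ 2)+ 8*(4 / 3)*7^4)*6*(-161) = -24745700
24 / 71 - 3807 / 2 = -270249 / 142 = -1903.16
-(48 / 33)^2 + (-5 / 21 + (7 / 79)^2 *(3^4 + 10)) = -25997102 / 15858381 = -1.64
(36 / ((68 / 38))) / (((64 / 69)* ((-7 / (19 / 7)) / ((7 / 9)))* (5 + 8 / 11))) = -91333 / 79968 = -1.14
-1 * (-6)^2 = -36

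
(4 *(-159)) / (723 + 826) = -0.41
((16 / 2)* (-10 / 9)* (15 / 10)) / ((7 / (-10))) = 400 / 21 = 19.05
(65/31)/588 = 65/18228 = 0.00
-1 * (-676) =676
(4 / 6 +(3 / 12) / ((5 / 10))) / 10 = 7 / 60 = 0.12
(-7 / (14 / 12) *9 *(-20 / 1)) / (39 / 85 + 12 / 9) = 602.63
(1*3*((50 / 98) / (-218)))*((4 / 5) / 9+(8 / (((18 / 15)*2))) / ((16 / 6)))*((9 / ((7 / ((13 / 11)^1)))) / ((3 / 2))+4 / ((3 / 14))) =-2738965 / 14805252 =-0.18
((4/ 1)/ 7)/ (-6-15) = -4/ 147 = -0.03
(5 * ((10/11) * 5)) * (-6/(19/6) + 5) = 70.57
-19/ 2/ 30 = -19/ 60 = -0.32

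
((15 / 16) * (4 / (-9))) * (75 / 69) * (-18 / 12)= 125 / 184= 0.68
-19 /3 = -6.33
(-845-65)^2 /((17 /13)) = 10765300 /17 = 633252.94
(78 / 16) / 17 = 39 / 136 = 0.29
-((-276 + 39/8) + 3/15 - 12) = 11317/40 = 282.92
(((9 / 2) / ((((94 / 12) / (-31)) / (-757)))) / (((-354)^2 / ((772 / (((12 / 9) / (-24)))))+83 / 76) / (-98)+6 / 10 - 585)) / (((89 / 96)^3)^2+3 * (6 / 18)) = -4258829552797656023040 / 301794216587338135571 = -14.11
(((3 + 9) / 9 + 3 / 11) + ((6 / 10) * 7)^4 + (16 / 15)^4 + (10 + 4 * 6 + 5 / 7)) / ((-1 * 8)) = -1359605519 / 31185000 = -43.60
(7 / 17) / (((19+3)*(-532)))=-1 / 28424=-0.00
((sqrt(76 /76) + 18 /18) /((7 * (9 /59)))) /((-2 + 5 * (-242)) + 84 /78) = -767 /495873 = -0.00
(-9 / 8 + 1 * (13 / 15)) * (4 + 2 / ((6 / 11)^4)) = -6.87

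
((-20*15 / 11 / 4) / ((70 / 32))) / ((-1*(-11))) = -240 / 847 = -0.28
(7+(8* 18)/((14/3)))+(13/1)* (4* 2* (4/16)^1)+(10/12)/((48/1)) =128771/2016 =63.87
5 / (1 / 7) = 35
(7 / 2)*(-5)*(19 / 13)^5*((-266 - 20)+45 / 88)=2177246231195 / 65347568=33317.94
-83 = -83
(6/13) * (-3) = -18/13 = -1.38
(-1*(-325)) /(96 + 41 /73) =23725 /7049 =3.37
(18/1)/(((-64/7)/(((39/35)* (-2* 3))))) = 1053/80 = 13.16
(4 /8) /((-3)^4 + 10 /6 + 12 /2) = 3 /532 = 0.01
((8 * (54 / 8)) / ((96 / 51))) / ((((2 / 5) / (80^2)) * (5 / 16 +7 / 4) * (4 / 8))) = 445090.91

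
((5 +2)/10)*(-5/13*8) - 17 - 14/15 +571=107428/195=550.91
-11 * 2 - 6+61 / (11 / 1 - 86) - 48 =-5761 / 75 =-76.81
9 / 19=0.47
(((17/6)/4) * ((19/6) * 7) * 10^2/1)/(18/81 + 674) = 56525/24272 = 2.33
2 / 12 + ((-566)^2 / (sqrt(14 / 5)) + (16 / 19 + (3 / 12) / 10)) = 2357 / 2280 + 160178*sqrt(70) / 7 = 191450.36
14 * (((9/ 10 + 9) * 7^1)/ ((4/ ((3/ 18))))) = 1617/ 40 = 40.42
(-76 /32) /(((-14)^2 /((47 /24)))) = -893 /37632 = -0.02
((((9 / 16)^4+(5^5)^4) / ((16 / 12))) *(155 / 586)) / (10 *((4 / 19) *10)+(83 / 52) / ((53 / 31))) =860487658160.62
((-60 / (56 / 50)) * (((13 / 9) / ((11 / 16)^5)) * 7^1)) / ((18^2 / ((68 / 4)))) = -7241728000 / 39135393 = -185.04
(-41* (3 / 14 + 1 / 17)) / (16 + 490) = -0.02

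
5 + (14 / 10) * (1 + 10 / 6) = 131 / 15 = 8.73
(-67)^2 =4489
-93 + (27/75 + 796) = 17584/25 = 703.36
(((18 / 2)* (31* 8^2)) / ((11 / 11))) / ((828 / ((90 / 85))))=8928 / 391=22.83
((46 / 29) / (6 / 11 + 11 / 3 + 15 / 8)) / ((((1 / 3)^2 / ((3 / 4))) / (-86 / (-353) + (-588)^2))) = 344982604824 / 567271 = 608144.26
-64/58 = -32/29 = -1.10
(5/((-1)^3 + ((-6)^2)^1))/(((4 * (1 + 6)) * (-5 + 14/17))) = -0.00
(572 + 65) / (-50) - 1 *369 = -19087 / 50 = -381.74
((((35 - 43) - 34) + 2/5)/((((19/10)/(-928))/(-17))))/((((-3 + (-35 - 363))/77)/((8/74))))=2021347328/281903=7170.36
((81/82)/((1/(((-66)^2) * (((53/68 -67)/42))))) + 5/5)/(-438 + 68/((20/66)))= 661910965/20843088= 31.76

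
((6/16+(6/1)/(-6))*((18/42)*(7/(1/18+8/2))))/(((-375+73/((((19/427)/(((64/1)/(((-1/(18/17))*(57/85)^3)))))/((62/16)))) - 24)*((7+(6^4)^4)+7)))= 10556001/92043770613682137456366776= 0.00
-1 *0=0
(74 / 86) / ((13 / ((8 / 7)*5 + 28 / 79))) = 124172 / 309127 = 0.40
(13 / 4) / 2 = 13 / 8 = 1.62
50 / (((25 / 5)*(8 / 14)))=35 / 2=17.50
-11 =-11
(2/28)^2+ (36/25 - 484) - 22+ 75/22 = -27011759/53900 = -501.15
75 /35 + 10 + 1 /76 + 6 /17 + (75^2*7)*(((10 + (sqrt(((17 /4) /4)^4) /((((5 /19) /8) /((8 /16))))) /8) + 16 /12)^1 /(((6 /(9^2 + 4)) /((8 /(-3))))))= -17406929306299 /868224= -20048892.11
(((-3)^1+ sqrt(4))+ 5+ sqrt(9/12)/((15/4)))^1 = 2* sqrt(3)/15+ 4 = 4.23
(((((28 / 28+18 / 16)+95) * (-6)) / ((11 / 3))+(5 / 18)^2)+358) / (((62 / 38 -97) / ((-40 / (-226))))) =-33713315 / 91218798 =-0.37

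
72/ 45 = 8/ 5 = 1.60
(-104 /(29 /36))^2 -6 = 14012490 /841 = 16661.70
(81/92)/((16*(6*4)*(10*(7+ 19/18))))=243/8537600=0.00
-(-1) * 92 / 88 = 23 / 22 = 1.05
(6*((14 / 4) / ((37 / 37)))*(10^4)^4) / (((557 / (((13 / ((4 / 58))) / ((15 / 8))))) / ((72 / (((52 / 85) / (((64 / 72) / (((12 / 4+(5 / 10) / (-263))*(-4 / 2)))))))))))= -580872320000000000000000 / 878389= -661292798520928654.62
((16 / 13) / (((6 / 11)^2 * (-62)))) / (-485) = 0.00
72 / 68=18 / 17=1.06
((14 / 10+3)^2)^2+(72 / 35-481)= -455583 / 4375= -104.13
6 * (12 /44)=18 /11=1.64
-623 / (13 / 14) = -8722 / 13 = -670.92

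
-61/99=-0.62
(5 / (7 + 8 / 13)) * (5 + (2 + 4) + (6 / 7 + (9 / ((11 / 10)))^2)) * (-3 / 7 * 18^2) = -7184.04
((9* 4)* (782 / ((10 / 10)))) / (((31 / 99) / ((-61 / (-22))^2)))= 235695582 / 341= 691189.39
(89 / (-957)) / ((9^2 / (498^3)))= -407112344 / 2871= -141801.58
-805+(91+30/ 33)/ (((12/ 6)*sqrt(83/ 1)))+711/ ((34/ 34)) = -94+1011*sqrt(83)/ 1826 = -88.96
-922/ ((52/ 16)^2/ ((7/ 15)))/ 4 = -10.18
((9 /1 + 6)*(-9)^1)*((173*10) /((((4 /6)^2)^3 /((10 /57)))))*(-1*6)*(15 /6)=2128224375 /304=7000738.08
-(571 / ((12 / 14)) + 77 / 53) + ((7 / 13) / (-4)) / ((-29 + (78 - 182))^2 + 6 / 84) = -113915103554 / 170628783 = -667.62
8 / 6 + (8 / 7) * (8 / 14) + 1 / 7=313 / 147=2.13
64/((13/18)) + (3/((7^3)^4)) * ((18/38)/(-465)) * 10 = 9391700921919894/105982736098057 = 88.62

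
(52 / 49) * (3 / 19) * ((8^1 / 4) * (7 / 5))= 312 / 665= 0.47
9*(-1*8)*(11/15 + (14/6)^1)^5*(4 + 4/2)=-3295407616/28125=-117170.05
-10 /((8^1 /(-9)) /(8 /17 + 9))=7245 /68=106.54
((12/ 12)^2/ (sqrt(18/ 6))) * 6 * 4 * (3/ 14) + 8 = 12 * sqrt(3)/ 7 + 8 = 10.97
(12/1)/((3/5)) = 20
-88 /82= -1.07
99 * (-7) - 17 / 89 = -61694 / 89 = -693.19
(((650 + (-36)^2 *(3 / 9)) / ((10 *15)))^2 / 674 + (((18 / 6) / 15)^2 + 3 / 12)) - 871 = -6601573213 / 7582500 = -870.63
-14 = -14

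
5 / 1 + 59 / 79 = 454 / 79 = 5.75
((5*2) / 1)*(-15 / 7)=-150 / 7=-21.43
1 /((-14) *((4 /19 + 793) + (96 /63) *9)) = -19 /214642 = -0.00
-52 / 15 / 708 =-13 / 2655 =-0.00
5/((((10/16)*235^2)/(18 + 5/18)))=28/10575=0.00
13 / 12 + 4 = 61 / 12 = 5.08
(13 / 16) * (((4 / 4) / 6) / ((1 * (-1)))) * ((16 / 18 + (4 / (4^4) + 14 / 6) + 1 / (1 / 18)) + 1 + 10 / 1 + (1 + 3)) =-271349 / 55296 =-4.91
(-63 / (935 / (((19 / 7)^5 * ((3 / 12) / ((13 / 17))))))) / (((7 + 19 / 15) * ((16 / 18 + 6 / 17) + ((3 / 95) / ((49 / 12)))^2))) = -92314603845225 / 292032779159264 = -0.32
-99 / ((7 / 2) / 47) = -9306 / 7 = -1329.43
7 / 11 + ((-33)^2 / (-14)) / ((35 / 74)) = -441508 / 2695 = -163.82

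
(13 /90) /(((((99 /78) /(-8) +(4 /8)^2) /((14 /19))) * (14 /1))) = 1352 /16245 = 0.08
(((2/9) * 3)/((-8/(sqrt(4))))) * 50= -25/3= -8.33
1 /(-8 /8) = -1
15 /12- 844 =-3371 /4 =-842.75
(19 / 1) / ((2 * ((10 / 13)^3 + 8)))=41743 / 37152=1.12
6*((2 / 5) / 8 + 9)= 54.30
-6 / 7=-0.86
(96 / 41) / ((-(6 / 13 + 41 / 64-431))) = 0.01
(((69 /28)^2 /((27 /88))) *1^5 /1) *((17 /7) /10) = 98923 /20580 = 4.81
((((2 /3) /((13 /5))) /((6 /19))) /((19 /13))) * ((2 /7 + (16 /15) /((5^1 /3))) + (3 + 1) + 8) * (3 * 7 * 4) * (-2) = -6032 /5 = -1206.40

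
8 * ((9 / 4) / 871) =18 / 871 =0.02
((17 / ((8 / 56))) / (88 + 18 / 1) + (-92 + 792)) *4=148638 / 53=2804.49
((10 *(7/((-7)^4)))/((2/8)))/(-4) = -10/343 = -0.03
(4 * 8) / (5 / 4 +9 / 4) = 9.14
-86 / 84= -43 / 42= -1.02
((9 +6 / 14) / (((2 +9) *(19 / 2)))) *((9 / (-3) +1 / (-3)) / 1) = -40 / 133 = -0.30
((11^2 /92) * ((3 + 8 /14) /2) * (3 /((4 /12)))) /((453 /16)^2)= 96800 /3670961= 0.03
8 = 8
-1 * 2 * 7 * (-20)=280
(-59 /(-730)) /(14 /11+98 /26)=8437 /526330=0.02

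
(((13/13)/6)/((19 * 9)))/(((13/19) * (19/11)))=11/13338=0.00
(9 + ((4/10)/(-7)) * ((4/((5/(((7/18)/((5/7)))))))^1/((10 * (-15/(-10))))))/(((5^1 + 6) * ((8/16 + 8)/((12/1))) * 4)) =0.29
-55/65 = -11/13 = -0.85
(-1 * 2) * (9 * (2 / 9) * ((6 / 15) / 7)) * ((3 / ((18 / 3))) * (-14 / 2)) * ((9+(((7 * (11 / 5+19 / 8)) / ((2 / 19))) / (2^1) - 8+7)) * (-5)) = -25619 / 40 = -640.48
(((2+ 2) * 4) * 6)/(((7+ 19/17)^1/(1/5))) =272/115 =2.37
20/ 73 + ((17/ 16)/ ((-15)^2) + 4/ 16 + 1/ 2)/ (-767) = 4232743/ 15505200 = 0.27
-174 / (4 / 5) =-435 / 2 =-217.50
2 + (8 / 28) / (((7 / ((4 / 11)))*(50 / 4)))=26966 / 13475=2.00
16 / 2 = 8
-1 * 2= -2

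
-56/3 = -18.67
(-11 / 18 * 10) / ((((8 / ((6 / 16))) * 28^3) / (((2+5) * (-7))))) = 55 / 86016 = 0.00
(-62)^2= 3844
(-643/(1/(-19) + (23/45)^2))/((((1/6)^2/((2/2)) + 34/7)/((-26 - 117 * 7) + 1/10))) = 2633694862995/4940003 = 533136.29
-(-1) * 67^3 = 300763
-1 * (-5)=5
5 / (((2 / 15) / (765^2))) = 43891875 / 2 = 21945937.50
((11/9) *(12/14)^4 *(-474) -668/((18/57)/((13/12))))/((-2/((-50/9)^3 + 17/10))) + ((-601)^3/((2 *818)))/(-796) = -3236850459536932019/14653134271440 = -220898.16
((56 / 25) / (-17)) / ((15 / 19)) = -1064 / 6375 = -0.17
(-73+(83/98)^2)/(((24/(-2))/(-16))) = -231401/2401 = -96.38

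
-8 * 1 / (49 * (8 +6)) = -4 / 343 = -0.01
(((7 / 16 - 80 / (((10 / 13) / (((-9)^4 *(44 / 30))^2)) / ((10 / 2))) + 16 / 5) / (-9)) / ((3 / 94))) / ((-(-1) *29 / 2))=11561184976.34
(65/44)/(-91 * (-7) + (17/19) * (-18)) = 1235/519068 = 0.00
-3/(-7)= 3/7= 0.43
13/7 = 1.86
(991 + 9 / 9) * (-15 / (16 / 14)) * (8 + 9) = -221340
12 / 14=6 / 7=0.86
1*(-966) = -966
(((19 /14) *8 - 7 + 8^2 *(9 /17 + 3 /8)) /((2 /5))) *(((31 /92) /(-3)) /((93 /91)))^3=-1318210985 /6433520256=-0.20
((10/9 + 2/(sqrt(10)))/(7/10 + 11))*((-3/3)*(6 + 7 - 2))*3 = -1100/351 - 22*sqrt(10)/39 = -4.92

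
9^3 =729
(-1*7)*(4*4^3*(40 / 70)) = -1024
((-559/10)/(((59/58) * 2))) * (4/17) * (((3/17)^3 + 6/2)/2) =-239371626/24638695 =-9.72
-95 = -95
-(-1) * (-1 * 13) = -13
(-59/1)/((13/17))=-1003/13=-77.15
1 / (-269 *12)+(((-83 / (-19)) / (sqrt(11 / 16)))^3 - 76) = -245329 / 3228+36594368 *sqrt(11) / 829939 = 70.24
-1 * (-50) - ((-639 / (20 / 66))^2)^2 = -197723910945041761 / 10000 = -19772391094504.18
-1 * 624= -624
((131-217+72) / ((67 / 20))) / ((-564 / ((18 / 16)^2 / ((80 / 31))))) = 5859 / 1612288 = 0.00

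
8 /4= 2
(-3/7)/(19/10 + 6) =-30/553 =-0.05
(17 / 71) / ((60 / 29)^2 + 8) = 14297 / 733288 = 0.02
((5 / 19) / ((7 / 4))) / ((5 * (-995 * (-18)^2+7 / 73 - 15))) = -0.00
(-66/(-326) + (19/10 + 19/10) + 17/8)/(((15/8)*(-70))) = -13317/285250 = -0.05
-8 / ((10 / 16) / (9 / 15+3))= -1152 / 25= -46.08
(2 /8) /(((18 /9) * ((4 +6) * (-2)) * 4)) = -1 /640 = -0.00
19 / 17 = 1.12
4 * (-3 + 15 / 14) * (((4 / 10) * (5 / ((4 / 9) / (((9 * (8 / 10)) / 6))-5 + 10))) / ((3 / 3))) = -2916 / 1015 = -2.87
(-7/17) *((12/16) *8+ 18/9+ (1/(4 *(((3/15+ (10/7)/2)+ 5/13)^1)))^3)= -3.30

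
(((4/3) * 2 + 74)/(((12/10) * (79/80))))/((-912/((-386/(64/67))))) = 37176625/1296864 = 28.67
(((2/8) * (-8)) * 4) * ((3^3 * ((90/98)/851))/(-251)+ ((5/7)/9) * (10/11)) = -0.58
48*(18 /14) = 432 /7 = 61.71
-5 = -5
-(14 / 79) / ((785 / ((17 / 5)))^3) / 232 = -34391 / 554120303937500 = -0.00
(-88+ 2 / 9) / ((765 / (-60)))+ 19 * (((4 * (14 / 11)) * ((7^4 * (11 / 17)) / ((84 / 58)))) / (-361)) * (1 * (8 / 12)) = -94768 / 513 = -184.73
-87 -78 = -165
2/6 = 1/3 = 0.33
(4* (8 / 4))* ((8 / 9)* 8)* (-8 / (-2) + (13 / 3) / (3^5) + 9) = 4858880 / 6561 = 740.57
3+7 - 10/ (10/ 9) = 1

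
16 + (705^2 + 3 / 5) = 497041.60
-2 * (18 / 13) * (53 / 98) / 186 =-159 / 19747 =-0.01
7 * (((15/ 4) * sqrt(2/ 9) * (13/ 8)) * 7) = 3185 * sqrt(2)/ 32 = 140.76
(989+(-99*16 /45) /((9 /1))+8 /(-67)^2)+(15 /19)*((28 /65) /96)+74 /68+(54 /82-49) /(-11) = 3031536618140917 /3060374133960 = 990.58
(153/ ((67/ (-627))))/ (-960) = 31977/ 21440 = 1.49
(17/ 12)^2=289/ 144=2.01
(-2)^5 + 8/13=-408/13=-31.38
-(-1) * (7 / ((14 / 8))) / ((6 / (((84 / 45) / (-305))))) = -56 / 13725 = -0.00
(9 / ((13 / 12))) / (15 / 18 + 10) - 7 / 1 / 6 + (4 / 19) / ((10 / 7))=-24317 / 96330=-0.25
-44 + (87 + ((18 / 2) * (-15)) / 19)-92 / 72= 34.62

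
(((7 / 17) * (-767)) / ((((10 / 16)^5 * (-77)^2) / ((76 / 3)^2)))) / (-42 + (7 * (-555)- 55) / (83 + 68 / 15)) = 95303140900864 / 23133208415625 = 4.12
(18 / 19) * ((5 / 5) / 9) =2 / 19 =0.11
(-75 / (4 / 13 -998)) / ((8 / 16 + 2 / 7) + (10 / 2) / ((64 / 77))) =43680 / 3951959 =0.01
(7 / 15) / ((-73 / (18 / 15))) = -14 / 1825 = -0.01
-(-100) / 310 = 10 / 31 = 0.32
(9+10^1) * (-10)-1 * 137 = -327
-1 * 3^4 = -81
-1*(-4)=4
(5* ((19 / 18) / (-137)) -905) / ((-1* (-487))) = -2231825 / 1200942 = -1.86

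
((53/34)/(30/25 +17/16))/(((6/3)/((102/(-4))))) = -8.78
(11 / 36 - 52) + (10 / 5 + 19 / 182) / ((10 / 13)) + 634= 184288 / 315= 585.04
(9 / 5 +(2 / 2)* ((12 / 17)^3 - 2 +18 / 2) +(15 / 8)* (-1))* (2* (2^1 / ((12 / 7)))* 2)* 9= 30030441 / 98260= 305.62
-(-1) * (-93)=-93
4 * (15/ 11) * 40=2400/ 11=218.18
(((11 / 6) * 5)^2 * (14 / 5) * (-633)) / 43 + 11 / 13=-11613767 / 3354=-3462.66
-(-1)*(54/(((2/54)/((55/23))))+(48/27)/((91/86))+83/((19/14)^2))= 3533.27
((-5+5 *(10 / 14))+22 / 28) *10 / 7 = -45 / 49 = -0.92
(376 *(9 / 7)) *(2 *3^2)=60912 / 7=8701.71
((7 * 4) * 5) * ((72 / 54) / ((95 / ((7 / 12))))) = 196 / 171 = 1.15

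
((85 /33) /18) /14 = 85 /8316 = 0.01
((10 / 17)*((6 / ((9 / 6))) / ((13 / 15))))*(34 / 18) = 5.13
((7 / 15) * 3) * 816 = 5712 / 5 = 1142.40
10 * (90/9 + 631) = 6410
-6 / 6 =-1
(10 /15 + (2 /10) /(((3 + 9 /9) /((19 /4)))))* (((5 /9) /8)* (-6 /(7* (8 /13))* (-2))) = 403 /2304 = 0.17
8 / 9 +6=62 / 9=6.89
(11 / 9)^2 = 121 / 81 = 1.49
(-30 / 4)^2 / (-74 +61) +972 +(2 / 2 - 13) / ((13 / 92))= 3531 / 4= 882.75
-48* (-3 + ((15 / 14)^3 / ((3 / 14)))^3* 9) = -38375593551 / 470596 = -81546.79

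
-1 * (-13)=13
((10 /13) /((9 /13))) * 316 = 3160 /9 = 351.11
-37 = -37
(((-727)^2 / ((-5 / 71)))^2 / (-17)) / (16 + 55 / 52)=-73224714069649012 / 376975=-194242891623.18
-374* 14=-5236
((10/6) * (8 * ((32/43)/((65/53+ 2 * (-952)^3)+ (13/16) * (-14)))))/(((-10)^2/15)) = -27136/31461190726341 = -0.00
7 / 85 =0.08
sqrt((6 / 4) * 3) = 2.12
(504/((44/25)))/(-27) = -350/33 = -10.61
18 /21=6 /7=0.86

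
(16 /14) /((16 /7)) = 1 /2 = 0.50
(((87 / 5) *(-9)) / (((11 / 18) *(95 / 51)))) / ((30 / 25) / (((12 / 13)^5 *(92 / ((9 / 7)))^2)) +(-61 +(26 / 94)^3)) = 15846731984113680384 / 7024221935086652945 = 2.26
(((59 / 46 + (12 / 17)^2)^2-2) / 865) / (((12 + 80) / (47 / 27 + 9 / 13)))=88408109531 / 2468268521002440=0.00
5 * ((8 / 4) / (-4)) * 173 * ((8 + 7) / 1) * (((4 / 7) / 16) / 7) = -12975 / 392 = -33.10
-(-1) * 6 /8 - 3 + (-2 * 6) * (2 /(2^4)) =-15 /4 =-3.75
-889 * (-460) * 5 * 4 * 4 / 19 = 32715200 / 19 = 1721852.63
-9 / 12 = -3 / 4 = -0.75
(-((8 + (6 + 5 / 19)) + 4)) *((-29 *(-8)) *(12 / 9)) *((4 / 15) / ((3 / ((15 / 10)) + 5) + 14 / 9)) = -1288064 / 7315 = -176.09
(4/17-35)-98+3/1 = -2206/17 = -129.76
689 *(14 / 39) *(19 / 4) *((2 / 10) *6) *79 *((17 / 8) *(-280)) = -66267649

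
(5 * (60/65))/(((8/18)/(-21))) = -2835/13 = -218.08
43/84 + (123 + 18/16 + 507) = 106115/168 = 631.64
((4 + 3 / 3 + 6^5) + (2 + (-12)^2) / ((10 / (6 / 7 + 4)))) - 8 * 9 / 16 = 549319 / 70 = 7847.41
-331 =-331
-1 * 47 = -47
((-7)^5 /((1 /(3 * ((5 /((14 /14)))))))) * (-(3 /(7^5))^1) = 45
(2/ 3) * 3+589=591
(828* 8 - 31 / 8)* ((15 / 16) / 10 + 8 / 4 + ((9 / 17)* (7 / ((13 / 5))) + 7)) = 3939821751 / 56576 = 69637.69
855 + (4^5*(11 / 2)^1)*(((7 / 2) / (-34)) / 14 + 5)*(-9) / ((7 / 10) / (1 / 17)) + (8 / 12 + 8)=-20402.49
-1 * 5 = -5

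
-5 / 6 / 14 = -5 / 84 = -0.06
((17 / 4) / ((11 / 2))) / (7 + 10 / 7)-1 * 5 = -6371 / 1298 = -4.91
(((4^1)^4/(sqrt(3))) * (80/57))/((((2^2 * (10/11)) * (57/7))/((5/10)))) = 19712 * sqrt(3)/9747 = 3.50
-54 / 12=-9 / 2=-4.50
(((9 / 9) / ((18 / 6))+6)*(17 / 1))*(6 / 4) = 323 / 2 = 161.50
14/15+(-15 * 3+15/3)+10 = -436/15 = -29.07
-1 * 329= -329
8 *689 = 5512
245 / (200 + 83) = 245 / 283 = 0.87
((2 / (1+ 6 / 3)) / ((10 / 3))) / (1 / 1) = 1 / 5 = 0.20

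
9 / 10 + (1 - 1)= 9 / 10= 0.90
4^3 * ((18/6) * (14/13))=2688/13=206.77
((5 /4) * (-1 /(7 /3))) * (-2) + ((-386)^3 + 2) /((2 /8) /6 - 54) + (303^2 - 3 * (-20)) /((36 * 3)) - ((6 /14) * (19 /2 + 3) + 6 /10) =49730189269 /46620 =1066713.63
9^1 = 9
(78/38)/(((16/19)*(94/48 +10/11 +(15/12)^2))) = 1287/2339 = 0.55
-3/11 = -0.27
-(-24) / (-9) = -8 / 3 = -2.67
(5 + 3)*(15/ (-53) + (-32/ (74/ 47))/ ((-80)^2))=-2.29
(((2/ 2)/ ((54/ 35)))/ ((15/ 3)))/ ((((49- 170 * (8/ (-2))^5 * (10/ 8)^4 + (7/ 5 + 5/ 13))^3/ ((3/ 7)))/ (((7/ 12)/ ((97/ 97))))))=1922375/ 4555292698870448951858616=0.00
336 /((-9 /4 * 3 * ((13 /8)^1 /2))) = -7168 /117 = -61.26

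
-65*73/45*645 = -204035/3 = -68011.67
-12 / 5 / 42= -2 / 35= -0.06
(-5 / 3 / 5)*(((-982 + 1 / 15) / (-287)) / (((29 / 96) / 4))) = -1885312 / 124845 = -15.10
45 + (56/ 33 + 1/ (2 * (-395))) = 1217357/ 26070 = 46.70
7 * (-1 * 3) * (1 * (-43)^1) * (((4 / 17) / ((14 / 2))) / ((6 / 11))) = 946 / 17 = 55.65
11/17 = 0.65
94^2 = 8836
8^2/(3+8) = 64/11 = 5.82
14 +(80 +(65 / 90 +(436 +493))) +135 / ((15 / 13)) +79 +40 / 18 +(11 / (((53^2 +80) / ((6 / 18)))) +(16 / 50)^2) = 13239363751 / 10833750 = 1222.05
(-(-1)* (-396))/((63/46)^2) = -93104/441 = -211.12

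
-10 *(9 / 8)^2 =-405 / 32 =-12.66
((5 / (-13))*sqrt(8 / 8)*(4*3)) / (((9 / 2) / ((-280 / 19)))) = 11200 / 741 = 15.11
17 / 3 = 5.67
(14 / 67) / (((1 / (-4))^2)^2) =3584 / 67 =53.49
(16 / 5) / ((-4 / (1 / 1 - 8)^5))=67228 / 5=13445.60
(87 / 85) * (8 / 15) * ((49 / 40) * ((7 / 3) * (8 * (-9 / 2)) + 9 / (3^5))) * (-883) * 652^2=1209209340172624 / 57375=21075544055.30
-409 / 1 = -409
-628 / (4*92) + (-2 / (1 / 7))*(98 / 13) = -128265 / 1196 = -107.24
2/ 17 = 0.12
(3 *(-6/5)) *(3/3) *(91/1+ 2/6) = -328.80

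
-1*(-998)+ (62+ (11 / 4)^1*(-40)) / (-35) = 999.37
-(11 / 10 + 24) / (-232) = 251 / 2320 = 0.11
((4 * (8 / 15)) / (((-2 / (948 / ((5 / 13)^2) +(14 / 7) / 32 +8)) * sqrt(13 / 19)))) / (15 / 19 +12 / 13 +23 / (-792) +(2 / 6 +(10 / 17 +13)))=-218860564824 * sqrt(247) / 6487046875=-530.24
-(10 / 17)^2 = -100 / 289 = -0.35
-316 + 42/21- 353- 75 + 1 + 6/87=-21487/29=-740.93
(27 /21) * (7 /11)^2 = 63 /121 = 0.52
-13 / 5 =-2.60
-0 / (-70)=0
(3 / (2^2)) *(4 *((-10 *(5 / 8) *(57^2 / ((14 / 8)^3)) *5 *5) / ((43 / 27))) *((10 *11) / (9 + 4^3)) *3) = -868457700000 / 1076677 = -806609.32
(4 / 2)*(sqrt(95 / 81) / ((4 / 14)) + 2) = 11.58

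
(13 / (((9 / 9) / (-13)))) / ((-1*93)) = 169 / 93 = 1.82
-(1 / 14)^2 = -1 / 196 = -0.01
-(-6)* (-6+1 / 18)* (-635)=67945 / 3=22648.33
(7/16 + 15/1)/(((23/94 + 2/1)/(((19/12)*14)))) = 1543997/10128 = 152.45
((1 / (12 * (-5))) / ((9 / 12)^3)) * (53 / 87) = -848 / 35235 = -0.02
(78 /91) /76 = 3 /266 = 0.01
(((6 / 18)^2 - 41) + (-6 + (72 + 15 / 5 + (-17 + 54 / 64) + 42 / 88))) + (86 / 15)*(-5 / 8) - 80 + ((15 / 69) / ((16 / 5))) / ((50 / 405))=-2572133 / 36432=-70.60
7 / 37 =0.19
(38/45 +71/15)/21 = 251/945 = 0.27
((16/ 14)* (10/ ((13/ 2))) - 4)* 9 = -1836/ 91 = -20.18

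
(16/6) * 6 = 16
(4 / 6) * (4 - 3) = 2 / 3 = 0.67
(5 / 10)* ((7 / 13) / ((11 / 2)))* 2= 14 / 143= 0.10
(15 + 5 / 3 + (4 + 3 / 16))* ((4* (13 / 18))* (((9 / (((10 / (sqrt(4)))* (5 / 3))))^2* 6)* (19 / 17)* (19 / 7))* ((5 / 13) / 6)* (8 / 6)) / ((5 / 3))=1393821 / 21250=65.59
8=8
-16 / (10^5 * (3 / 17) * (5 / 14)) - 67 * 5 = -15703244 / 46875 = -335.00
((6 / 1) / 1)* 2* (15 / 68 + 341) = 69609 / 17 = 4094.65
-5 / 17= -0.29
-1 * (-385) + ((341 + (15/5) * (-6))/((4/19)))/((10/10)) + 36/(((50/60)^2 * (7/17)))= 1431603/700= 2045.15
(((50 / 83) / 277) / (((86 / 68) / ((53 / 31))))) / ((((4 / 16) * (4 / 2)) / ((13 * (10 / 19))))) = 23426000 / 582293057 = 0.04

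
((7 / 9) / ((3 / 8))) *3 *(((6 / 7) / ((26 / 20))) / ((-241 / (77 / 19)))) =-12320 / 178581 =-0.07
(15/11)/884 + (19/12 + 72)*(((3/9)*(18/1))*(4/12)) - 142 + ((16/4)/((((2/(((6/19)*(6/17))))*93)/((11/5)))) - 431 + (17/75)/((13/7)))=-182864631437/429557700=-425.70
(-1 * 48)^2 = 2304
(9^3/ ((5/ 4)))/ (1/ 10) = 5832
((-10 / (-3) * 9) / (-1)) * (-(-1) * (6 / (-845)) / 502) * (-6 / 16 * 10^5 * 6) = -4050000 / 42419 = -95.48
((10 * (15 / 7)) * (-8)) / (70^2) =-12 / 343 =-0.03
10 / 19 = 0.53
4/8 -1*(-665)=1331/2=665.50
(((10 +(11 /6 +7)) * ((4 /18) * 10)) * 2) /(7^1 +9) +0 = 565 /108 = 5.23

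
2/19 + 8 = 154/19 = 8.11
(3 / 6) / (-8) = -1 / 16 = -0.06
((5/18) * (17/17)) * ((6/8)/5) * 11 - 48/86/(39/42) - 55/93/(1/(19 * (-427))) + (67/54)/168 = 754267696513/157208688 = 4797.88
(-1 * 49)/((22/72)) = -160.36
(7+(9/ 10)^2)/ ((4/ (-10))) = -781/ 40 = -19.52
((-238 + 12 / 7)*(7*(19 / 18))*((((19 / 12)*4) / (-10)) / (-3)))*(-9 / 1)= 3317.19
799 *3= 2397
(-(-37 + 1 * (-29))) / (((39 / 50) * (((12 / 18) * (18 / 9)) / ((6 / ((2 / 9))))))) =1713.46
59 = 59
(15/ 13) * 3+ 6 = 123/ 13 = 9.46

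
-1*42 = -42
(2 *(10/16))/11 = 5/44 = 0.11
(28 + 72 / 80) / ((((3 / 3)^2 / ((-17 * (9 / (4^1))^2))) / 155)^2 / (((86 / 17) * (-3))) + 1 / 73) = 1458554845286205 / 691356498962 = 2109.70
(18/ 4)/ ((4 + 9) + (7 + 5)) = 0.18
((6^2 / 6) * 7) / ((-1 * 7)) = -6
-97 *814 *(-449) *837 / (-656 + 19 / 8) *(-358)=9442748925984 / 581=16252579907.03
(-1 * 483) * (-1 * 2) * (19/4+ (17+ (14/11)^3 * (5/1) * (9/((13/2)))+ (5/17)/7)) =20495551551/588302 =34838.49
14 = 14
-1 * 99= -99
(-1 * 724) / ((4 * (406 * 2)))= -181 / 812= -0.22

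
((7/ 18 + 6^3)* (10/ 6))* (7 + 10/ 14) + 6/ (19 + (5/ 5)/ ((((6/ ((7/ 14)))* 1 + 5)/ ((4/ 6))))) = 18912367/ 6797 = 2782.46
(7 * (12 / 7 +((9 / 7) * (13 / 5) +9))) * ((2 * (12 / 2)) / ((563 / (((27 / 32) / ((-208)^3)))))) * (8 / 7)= -9963 / 44330890240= -0.00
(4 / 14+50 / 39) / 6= 214 / 819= 0.26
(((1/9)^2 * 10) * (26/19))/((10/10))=260/1539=0.17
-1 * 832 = -832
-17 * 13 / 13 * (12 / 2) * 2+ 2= -202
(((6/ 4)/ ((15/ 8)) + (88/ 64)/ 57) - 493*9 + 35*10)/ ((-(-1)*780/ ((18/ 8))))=-9316481/ 790400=-11.79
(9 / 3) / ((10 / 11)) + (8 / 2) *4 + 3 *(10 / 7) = 1651 / 70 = 23.59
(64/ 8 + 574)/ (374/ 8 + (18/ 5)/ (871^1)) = 10138440/ 814457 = 12.45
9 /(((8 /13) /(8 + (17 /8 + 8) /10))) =84357 /640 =131.81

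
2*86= 172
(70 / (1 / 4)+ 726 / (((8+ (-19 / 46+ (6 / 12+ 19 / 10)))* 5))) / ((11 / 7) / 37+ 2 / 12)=1051368024 / 746525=1408.35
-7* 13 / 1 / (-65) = 7 / 5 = 1.40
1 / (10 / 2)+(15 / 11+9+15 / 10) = 1327 / 110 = 12.06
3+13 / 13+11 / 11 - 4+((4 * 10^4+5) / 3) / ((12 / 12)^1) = 13336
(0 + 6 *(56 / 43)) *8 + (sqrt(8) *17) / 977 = 62.56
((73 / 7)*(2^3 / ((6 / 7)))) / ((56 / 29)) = 2117 / 42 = 50.40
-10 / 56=-5 / 28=-0.18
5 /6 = 0.83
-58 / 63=-0.92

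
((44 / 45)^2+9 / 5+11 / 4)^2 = 1989070801 / 65610000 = 30.32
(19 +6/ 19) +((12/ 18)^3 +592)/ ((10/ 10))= 313757/ 513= 611.61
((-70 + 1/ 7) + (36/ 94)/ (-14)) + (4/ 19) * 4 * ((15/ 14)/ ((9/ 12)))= -429328/ 6251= -68.68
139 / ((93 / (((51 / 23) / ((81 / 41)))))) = 96883 / 57753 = 1.68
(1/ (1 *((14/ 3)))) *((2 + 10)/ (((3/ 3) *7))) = 18/ 49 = 0.37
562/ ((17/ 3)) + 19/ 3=5381/ 51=105.51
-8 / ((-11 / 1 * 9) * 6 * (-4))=-0.00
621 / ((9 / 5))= 345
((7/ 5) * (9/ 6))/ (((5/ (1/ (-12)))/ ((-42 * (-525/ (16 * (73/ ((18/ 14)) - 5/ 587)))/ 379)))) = -16308621/ 7274665472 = -0.00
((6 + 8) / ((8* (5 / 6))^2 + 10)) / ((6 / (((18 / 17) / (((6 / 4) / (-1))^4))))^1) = 16 / 1785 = 0.01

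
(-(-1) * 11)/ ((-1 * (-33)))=1/ 3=0.33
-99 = -99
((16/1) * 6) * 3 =288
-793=-793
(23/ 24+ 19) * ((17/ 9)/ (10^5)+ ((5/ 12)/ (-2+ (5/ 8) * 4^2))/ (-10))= -4474339/ 43200000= -0.10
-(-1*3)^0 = -1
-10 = -10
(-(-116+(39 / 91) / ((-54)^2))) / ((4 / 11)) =8681893 / 27216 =319.00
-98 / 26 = -49 / 13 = -3.77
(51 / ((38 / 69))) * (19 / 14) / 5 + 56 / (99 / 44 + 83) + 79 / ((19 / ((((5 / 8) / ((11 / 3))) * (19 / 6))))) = 486721 / 17360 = 28.04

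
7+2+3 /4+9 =75 /4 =18.75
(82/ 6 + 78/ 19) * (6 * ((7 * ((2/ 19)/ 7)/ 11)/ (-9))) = -4052/ 35739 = -0.11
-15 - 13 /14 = -223 /14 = -15.93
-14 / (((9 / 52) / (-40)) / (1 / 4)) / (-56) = -130 / 9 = -14.44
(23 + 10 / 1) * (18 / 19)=594 / 19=31.26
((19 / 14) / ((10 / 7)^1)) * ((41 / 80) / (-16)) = -779 / 25600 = -0.03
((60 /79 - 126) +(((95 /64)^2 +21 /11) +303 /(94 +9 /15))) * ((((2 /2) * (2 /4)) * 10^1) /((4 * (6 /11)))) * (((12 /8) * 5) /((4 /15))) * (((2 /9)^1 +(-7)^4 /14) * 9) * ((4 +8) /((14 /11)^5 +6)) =-2021619100754409539625 /133943253008384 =-15093101.41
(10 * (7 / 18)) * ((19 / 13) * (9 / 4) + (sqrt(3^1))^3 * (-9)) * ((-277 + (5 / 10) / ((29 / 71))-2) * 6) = -32141445 / 1508 + 5074965 * sqrt(3) / 29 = 281792.85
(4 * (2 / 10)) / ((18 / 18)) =0.80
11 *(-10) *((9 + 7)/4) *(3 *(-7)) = 9240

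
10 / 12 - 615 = -3685 / 6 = -614.17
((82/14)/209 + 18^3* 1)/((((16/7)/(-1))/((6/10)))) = -25596771/16720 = -1530.91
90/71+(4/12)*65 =4885/213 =22.93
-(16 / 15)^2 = -256 / 225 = -1.14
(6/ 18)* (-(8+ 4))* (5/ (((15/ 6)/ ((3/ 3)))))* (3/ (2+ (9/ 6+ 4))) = -16/ 5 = -3.20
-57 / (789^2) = -19 / 207507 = -0.00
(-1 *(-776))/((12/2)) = 388/3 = 129.33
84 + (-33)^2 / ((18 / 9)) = 1257 / 2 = 628.50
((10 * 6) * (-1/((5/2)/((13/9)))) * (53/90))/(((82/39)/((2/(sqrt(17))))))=-35828 * sqrt(17)/31365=-4.71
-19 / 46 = -0.41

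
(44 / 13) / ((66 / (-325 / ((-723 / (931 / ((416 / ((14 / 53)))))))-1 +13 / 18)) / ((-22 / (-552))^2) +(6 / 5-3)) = -10718180 / 10928697311259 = -0.00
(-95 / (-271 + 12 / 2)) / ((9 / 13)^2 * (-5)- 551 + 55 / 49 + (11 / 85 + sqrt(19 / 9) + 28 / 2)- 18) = -47118043327290390 / 73096110365041098637- 28240883313825 * sqrt(19) / 73096110365041098637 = -0.00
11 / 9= 1.22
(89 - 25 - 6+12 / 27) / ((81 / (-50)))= -26300 / 729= -36.08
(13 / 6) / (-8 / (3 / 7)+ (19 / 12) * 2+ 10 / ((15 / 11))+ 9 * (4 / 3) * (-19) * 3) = -13 / 4153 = -0.00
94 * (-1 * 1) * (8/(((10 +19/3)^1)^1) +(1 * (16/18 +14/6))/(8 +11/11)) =-316310/3969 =-79.70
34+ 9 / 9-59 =-24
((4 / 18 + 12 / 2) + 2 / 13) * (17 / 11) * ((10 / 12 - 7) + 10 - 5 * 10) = -1756457 / 3861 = -454.92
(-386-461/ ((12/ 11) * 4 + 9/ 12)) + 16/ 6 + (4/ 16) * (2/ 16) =-3408863/ 7200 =-473.45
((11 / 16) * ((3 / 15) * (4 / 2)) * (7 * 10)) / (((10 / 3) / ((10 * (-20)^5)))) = -184800000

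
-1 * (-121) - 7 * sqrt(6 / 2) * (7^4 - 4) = 121 - 16779 * sqrt(3) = -28941.08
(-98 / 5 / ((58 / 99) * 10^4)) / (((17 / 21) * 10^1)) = -101871 / 246500000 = -0.00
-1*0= 0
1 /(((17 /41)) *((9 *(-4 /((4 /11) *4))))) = -164 /1683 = -0.10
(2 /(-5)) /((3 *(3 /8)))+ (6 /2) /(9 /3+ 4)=23 /315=0.07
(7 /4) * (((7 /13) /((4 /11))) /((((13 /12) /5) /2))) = 8085 /338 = 23.92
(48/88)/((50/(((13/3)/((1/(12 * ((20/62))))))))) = 0.18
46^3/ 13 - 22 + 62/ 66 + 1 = 3203482/ 429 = 7467.32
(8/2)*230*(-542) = -498640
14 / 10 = 7 / 5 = 1.40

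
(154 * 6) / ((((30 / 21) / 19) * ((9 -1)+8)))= 30723 / 40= 768.08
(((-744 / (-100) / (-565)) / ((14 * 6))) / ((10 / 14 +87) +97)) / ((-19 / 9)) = 93 / 231339250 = 0.00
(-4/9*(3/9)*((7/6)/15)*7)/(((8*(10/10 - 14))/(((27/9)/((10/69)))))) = 0.02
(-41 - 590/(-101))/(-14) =3551/1414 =2.51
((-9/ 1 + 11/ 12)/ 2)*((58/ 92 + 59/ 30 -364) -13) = 12529393/ 8280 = 1513.21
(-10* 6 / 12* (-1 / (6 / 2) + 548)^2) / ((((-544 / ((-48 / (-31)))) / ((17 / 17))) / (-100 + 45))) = -23946725 / 102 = -234771.81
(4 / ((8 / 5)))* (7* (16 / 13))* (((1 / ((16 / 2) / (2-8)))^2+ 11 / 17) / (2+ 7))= 11515 / 3978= 2.89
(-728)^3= -385828352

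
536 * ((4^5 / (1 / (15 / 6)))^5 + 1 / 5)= 58933823248793600107.20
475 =475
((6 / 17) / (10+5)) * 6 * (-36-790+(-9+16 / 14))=-70044 / 595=-117.72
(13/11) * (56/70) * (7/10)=182/275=0.66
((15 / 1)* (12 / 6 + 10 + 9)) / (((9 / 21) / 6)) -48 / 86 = 189606 / 43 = 4409.44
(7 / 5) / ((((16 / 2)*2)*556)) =7 / 44480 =0.00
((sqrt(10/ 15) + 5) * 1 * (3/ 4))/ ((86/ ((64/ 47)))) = 8 * sqrt(6)/ 2021 + 120/ 2021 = 0.07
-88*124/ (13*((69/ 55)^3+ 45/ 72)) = -14523872000/ 44979311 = -322.90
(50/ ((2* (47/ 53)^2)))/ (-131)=-70225/ 289379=-0.24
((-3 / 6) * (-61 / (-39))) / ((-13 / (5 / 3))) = 305 / 3042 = 0.10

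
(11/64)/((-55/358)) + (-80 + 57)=-3859/160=-24.12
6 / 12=1 / 2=0.50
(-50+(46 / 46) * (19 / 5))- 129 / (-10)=-333 / 10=-33.30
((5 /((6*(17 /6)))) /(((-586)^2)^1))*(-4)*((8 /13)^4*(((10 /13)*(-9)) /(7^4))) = 1843200 /1301047293742469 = 0.00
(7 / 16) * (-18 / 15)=-21 / 40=-0.52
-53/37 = -1.43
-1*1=-1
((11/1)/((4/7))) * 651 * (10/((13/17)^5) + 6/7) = 181921173357/371293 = 489966.61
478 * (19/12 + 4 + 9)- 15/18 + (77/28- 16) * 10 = 13675/2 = 6837.50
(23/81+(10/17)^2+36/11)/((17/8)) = 8039528/4377483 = 1.84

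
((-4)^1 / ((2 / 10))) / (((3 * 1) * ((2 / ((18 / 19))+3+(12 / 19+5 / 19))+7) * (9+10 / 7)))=-1995 / 40588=-0.05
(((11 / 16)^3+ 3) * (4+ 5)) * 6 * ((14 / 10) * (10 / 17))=147.86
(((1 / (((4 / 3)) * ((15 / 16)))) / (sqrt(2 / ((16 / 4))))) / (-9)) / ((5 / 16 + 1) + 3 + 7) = -64 * sqrt(2) / 8145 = -0.01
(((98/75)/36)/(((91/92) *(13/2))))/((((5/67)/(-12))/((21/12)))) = -302036/190125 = -1.59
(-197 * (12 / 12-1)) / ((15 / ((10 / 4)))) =0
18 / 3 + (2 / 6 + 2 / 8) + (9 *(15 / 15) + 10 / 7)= 1429 / 84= 17.01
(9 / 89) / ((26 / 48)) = 216 / 1157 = 0.19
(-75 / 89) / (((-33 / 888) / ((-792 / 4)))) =-4489.89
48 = 48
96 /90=1.07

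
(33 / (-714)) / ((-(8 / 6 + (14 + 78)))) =33 / 66640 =0.00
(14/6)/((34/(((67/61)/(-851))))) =-469/5294922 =-0.00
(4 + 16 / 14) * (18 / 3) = 216 / 7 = 30.86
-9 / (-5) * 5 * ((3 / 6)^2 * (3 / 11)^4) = 729 / 58564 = 0.01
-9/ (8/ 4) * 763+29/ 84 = -288385/ 84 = -3433.15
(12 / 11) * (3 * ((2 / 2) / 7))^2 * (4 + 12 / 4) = 108 / 77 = 1.40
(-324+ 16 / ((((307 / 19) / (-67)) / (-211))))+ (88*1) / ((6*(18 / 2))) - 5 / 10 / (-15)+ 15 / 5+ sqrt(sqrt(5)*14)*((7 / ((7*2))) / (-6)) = -sqrt(14)*5^(1 / 4) / 12+ 1133895113 / 82890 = 13679.05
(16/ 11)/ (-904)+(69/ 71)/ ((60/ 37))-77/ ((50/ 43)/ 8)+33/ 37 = -172499363131/ 326536100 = -528.27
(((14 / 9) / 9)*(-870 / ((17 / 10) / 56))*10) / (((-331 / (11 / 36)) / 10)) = 625240000 / 1367361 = 457.26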